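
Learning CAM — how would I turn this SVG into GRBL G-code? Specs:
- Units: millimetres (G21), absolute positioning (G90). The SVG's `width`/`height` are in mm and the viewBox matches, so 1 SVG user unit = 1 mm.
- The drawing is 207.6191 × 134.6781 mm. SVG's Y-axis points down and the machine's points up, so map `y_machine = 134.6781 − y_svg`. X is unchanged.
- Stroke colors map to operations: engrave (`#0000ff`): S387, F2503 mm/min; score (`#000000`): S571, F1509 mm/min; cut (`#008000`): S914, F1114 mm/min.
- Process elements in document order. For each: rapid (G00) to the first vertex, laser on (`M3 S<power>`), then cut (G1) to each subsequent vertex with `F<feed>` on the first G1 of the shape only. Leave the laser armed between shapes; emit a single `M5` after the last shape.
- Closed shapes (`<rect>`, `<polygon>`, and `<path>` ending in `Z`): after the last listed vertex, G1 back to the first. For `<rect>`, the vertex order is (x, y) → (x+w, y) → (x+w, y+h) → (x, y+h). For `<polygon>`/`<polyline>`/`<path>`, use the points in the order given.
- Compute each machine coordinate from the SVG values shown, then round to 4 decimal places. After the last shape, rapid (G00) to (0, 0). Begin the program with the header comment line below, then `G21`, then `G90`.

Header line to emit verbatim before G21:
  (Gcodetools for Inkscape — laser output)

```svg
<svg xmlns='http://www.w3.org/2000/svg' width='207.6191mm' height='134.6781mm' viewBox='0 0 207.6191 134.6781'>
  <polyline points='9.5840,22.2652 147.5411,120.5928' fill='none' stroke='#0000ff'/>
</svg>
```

(Gcodetools for Inkscape — laser output)
G21
G90
G00 X9.5840 Y112.4129
M3 S387
G1 X147.5411 Y14.0853 F2503
M5
G00 X0.0000 Y0.0000

Since the viewBox matches the mm dimensions, user units are millimetres directly. The only transform is the Y-flip y_m = 134.6781 − y_svg.

Shape 1 is a line segment drawn with `<polyline>`. Its stroke #0000ff means engrave at S387, F2503. After flipping Y the toolpath is (9.5840,112.4129) → (147.5411,14.0853).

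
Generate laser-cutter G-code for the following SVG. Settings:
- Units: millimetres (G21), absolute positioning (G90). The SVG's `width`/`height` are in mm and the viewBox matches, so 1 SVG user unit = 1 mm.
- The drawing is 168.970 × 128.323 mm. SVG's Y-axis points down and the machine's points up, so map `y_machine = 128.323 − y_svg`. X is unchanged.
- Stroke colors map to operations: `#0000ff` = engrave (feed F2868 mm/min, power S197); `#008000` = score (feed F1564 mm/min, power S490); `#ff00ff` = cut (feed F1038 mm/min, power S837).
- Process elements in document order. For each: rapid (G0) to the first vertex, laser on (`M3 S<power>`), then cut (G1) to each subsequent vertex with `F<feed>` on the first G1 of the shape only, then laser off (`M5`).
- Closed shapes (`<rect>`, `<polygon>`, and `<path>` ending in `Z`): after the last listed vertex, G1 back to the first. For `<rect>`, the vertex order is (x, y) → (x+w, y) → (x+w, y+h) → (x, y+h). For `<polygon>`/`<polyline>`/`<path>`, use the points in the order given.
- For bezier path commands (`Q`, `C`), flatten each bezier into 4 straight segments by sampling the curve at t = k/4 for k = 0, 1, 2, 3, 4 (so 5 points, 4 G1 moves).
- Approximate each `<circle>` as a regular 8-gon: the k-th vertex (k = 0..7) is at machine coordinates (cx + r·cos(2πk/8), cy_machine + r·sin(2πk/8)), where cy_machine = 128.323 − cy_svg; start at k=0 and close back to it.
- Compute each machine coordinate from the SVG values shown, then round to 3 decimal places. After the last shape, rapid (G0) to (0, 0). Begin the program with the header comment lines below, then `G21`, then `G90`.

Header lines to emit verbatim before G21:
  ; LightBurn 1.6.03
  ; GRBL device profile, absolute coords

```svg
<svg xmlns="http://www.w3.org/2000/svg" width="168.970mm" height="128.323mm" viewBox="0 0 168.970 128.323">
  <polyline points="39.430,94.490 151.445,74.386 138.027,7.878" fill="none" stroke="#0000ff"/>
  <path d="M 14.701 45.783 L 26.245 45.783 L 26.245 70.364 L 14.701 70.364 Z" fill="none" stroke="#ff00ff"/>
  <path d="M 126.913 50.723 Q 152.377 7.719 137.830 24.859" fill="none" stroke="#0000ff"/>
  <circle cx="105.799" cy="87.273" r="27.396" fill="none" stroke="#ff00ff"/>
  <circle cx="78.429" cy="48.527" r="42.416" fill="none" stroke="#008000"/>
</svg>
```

Since the viewBox matches the mm dimensions, user units are millimetres directly. The only transform is the Y-flip y_m = 128.323 − y_svg.

Shape 1 is a open polyline drawn with `<polyline>`. Its stroke #0000ff means engrave at S197, F2868. After flipping Y the toolpath is (39.430,33.833) → (151.445,53.937) → (138.027,120.445).

Shape 2 is a rectangle drawn with `<path>`. Its stroke #ff00ff means cut at S837, F1038. After flipping Y the toolpath is (14.701,82.540) → (26.245,82.540) → (26.245,57.959) → (14.701,57.959) → (14.701,82.540), returning to the start.

Shape 3 is a quadratic bezier drawn with `<path>`. Its stroke #0000ff means engrave at S197, F2868. After flipping Y the toolpath is (126.913,77.600) → (137.144,95.343) → (142.374,105.568) → (142.603,108.275) → (137.830,103.464).

Shape 4 is a circle drawn with `<circle>`. Its stroke #ff00ff means cut at S837, F1038. After flipping Y the toolpath is (133.195,41.050) → (125.171,60.422) → (105.799,68.446) → (86.427,60.422) → (78.403,41.050) → (86.427,21.678) → (105.799,13.654) → (125.171,21.678) → (133.195,41.050), returning to the start.

Shape 5 is a circle drawn with `<circle>`. Its stroke #008000 means score at S490, F1564. After flipping Y the toolpath is (120.845,79.796) → (108.422,109.789) → (78.429,122.212) → (48.436,109.789) → (36.013,79.796) → (48.436,49.803) → (78.429,37.380) → (108.422,49.803) → (120.845,79.796), returning to the start.

; LightBurn 1.6.03
; GRBL device profile, absolute coords
G21
G90
G0 X39.430 Y33.833
M3 S197
G1 X151.445 Y53.937 F2868
G1 X138.027 Y120.445
M5
G0 X14.701 Y82.540
M3 S837
G1 X26.245 Y82.540 F1038
G1 X26.245 Y57.959
G1 X14.701 Y57.959
G1 X14.701 Y82.540
M5
G0 X126.913 Y77.600
M3 S197
G1 X137.144 Y95.343 F2868
G1 X142.374 Y105.568
G1 X142.603 Y108.275
G1 X137.830 Y103.464
M5
G0 X133.195 Y41.050
M3 S837
G1 X125.171 Y60.422 F1038
G1 X105.799 Y68.446
G1 X86.427 Y60.422
G1 X78.403 Y41.050
G1 X86.427 Y21.678
G1 X105.799 Y13.654
G1 X125.171 Y21.678
G1 X133.195 Y41.050
M5
G0 X120.845 Y79.796
M3 S490
G1 X108.422 Y109.789 F1564
G1 X78.429 Y122.212
G1 X48.436 Y109.789
G1 X36.013 Y79.796
G1 X48.436 Y49.803
G1 X78.429 Y37.380
G1 X108.422 Y49.803
G1 X120.845 Y79.796
M5
G0 X0.000 Y0.000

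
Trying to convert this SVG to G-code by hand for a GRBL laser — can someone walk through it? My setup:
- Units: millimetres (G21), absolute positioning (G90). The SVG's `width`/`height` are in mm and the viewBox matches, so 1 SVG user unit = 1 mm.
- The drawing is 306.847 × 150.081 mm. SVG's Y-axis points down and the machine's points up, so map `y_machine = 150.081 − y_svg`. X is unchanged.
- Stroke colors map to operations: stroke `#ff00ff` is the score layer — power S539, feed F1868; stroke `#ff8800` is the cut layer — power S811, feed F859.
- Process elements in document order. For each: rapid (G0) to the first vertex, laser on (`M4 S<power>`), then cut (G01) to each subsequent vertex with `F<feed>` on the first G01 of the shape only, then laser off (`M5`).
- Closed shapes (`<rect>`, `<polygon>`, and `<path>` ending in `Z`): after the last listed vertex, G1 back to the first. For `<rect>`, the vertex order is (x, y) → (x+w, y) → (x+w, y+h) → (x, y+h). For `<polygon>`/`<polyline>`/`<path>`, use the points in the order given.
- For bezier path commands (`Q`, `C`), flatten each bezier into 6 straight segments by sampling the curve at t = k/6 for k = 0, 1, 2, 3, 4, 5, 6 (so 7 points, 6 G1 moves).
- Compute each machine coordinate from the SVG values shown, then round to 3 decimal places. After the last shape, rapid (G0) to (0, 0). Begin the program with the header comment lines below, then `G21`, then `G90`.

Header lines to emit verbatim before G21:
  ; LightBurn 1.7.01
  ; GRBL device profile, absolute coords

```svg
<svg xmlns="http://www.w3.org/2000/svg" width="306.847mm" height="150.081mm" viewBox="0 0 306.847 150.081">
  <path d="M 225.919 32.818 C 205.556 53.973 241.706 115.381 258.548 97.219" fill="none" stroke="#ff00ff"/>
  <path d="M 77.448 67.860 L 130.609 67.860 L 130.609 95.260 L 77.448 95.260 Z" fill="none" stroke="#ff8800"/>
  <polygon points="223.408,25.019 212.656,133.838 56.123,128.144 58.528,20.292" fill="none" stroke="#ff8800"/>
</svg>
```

; LightBurn 1.7.01
; GRBL device profile, absolute coords
G21
G90
G0 X225.919 Y117.263
M4 S539
G01 X220.096 Y103.886 F1868
G01 X221.585 Y87.128
G01 X228.282 Y70.319
G01 X238.078 Y56.785
G01 X248.869 Y49.857
G01 X258.548 Y52.862
M5
G0 X77.448 Y82.221
M4 S811
G01 X130.609 Y82.221 F859
G01 X130.609 Y54.821
G01 X77.448 Y54.821
G01 X77.448 Y82.221
M5
G0 X223.408 Y125.062
M4 S811
G01 X212.656 Y16.243 F859
G01 X56.123 Y21.937
G01 X58.528 Y129.789
G01 X223.408 Y125.062
M5
G0 X0.000 Y0.000

Since the viewBox matches the mm dimensions, user units are millimetres directly. The only transform is the Y-flip y_m = 150.081 − y_svg.

Shape 1 is a cubic bezier drawn with `<path>`. Its stroke #ff00ff means score at S539, F1868. After flipping Y the toolpath is (225.919,117.263) → (220.096,103.886) → (221.585,87.128) → (228.282,70.319) → (238.078,56.785) → (248.869,49.857) → (258.548,52.862).

Shape 2 is a rectangle drawn with `<path>`. Its stroke #ff8800 means cut at S811, F859. After flipping Y the toolpath is (77.448,82.221) → (130.609,82.221) → (130.609,54.821) → (77.448,54.821) → (77.448,82.221), returning to the start.

Shape 3 is a closed polygon drawn with `<polygon>`. Its stroke #ff8800 means cut at S811, F859. After flipping Y the toolpath is (223.408,125.062) → (212.656,16.243) → (56.123,21.937) → (58.528,129.789) → (223.408,125.062), returning to the start.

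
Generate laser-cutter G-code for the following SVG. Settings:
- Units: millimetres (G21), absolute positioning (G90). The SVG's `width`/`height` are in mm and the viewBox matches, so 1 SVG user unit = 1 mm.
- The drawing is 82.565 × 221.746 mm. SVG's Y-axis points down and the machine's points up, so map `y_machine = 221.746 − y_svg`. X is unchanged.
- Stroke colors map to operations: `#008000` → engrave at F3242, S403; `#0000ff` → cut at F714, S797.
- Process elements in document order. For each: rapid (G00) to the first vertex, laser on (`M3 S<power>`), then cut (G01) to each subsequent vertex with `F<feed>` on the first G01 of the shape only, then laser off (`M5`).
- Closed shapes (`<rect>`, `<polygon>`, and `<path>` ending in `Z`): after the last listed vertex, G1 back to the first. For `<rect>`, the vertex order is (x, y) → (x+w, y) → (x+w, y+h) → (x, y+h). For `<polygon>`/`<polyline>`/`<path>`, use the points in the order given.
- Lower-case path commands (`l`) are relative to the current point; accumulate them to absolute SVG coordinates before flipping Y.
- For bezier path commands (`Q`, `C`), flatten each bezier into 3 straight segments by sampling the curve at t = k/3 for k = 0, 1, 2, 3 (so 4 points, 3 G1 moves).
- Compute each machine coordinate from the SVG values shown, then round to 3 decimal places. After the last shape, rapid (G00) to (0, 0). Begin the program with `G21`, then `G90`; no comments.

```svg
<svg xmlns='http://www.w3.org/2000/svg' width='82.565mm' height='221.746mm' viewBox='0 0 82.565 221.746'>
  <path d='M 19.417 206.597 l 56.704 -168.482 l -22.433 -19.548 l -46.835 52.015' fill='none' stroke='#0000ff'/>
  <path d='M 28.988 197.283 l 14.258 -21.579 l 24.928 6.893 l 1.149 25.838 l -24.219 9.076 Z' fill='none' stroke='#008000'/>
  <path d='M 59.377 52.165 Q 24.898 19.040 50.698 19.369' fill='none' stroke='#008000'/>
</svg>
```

G21
G90
G00 X19.417 Y15.149
M3 S797
G01 X76.121 Y183.631 F714
G01 X53.688 Y203.179
G01 X6.853 Y151.164
M5
G00 X28.988 Y24.463
M3 S403
G01 X43.246 Y46.042 F3242
G01 X68.174 Y39.149
G01 X69.323 Y13.311
G01 X45.104 Y4.235
G01 X28.988 Y24.463
M5
G00 X59.377 Y169.581
M3 S403
G01 X43.089 Y187.947 F3242
G01 X40.196 Y198.879
G01 X50.698 Y202.377
M5
G00 X0.000 Y0.000

viewBox `0 0 82.565 221.746` with mm width/height → 1 unit = 1 mm. Flip: y_m = 221.746 − y_svg.

**Shape 1** — `<path>` open polyline, stroke `#0000ff` → cut (S797, F714). Machine vertices: (19.417,15.149) → (76.121,183.631) → (53.688,203.179) → (6.853,151.164). Open path.

**Shape 2** — `<path>` regular polygon, stroke `#008000` → engrave (S403, F3242). Machine vertices: (28.988,24.463) → (43.246,46.042) → (68.174,39.149) → (69.323,13.311) → (45.104,4.235) → (28.988,24.463). Closed: final G1 returns to the first vertex.

**Shape 3** — `<path>` quadratic bezier, stroke `#008000` → engrave (S403, F3242). Control points (SVG): P0=(59.377,52.165), P1=(24.898,19.040), P2=(50.698,19.369); sampled at t=k/3. Machine vertices: (59.377,169.581) → (43.089,187.947) → (40.196,198.879) → (50.698,202.377). Open path.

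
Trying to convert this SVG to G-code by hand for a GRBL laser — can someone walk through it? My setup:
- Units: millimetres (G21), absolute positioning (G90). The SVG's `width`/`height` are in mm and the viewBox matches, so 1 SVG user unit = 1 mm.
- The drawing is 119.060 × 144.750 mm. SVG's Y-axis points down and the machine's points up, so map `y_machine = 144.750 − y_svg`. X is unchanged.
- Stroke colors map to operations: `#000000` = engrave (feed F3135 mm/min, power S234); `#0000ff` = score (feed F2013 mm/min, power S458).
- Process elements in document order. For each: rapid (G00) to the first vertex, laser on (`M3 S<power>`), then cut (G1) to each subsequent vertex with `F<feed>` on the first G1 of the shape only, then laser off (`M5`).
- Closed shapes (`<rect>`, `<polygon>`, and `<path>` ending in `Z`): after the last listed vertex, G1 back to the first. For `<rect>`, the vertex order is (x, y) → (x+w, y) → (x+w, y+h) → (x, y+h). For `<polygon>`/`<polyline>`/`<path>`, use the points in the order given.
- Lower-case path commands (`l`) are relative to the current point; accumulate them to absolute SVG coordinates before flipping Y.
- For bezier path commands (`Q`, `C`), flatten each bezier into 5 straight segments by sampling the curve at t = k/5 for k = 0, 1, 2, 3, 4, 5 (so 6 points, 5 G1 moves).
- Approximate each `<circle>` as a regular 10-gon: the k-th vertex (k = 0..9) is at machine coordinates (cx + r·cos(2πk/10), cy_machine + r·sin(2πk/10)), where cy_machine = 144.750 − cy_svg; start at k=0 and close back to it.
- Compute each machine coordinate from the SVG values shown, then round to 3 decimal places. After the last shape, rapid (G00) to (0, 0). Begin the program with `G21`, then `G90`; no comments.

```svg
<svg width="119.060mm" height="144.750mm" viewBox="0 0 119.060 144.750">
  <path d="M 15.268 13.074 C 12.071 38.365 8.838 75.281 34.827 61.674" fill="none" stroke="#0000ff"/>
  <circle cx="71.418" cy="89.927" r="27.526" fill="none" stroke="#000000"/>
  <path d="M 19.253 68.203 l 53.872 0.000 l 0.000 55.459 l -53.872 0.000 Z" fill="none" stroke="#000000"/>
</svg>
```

G21
G90
G00 X15.268 Y131.676
M3 S458
G1 X13.580 Y115.604 F2013
G1 X13.287 Y99.724
G1 X15.794 Y87.021
G1 X22.506 Y80.477
G1 X34.827 Y83.076
M5
G00 X98.944 Y54.823
M3 S234
G1 X93.687 Y71.002 F3135
G1 X79.924 Y81.002
G1 X62.912 Y81.002
G1 X49.149 Y71.002
G1 X43.892 Y54.823
G1 X49.149 Y38.644
G1 X62.912 Y28.644
G1 X79.924 Y28.644
G1 X93.687 Y38.644
G1 X98.944 Y54.823
M5
G00 X19.253 Y76.547
M3 S234
G1 X73.125 Y76.547 F3135
G1 X73.125 Y21.088
G1 X19.253 Y21.088
G1 X19.253 Y76.547
M5
G00 X0.000 Y0.000

viewBox `0 0 119.060 144.750` with mm width/height → 1 unit = 1 mm. Flip: y_m = 144.750 − y_svg.

**Shape 1** — `<path>` cubic bezier, stroke `#0000ff` → score (S458, F2013). Control points (SVG): P0=(15.268,13.074), P1=(12.071,38.365), P2=(8.838,75.281), P3=(34.827,61.674); sampled at t=k/5. Machine vertices: (15.268,131.676) → (13.580,115.604) → (13.287,99.724) → (15.794,87.021) → (22.506,80.477) → (34.827,83.076). Open path.

**Shape 2** — `<circle>` circle, stroke `#000000` → engrave (S234, F3135). Machine vertices: (98.944,54.823) → (93.687,71.002) → (79.924,81.002) → (62.912,81.002) → (49.149,71.002) → (43.892,54.823) → (49.149,38.644) → (62.912,28.644) → (79.924,28.644) → (93.687,38.644) → (98.944,54.823). Closed: final G1 returns to the first vertex.

**Shape 3** — `<path>` rectangle, stroke `#000000` → engrave (S234, F3135). Machine vertices: (19.253,76.547) → (73.125,76.547) → (73.125,21.088) → (19.253,21.088) → (19.253,76.547). Closed: final G1 returns to the first vertex.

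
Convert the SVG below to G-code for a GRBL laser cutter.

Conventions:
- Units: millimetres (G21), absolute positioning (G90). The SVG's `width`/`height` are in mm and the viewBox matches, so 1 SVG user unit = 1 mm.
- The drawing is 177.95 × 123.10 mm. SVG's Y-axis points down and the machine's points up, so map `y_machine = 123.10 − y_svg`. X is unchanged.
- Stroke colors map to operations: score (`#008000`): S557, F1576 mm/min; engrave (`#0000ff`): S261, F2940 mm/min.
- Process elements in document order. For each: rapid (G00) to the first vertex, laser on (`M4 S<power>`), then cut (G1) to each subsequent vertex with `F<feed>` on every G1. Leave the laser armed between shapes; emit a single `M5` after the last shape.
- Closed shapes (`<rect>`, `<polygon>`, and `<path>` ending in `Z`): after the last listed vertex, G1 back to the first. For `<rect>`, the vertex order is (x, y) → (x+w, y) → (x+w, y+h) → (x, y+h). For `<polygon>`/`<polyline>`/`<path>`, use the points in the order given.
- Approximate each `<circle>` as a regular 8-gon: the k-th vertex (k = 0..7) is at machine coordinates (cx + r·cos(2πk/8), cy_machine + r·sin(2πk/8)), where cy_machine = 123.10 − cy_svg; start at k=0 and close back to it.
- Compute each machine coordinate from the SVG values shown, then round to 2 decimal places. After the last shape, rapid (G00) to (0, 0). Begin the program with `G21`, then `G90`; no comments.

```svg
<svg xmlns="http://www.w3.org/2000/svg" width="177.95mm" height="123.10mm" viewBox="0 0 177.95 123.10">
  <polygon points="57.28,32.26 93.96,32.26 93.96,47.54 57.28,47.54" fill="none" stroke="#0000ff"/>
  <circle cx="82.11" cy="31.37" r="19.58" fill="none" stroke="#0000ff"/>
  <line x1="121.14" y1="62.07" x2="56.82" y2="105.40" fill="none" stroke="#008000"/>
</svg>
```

Since the viewBox matches the mm dimensions, user units are millimetres directly. The only transform is the Y-flip y_m = 123.10 − y_svg.

Shape 1 is a rectangle drawn with `<polygon>`. Its stroke #0000ff means engrave at S261, F2940. After flipping Y the toolpath is (57.28,90.84) → (93.96,90.84) → (93.96,75.56) → (57.28,75.56) → (57.28,90.84), returning to the start.

Shape 2 is a circle drawn with `<circle>`. Its stroke #0000ff means engrave at S261, F2940. After flipping Y the toolpath is (101.69,91.73) → (95.96,105.58) → (82.11,111.31) → (68.26,105.58) → (62.53,91.73) → (68.26,77.88) → (82.11,72.15) → (95.96,77.88) → (101.69,91.73), returning to the start.

Shape 3 is a line segment drawn with `<line>`. Its stroke #008000 means score at S557, F1576. After flipping Y the toolpath is (121.14,61.03) → (56.82,17.70).

G21
G90
G00 X57.28 Y90.84
M4 S261
G1 X93.96 Y90.84 F2940
G1 X93.96 Y75.56 F2940
G1 X57.28 Y75.56 F2940
G1 X57.28 Y90.84 F2940
G00 X101.69 Y91.73
M4 S261
G1 X95.96 Y105.58 F2940
G1 X82.11 Y111.31 F2940
G1 X68.26 Y105.58 F2940
G1 X62.53 Y91.73 F2940
G1 X68.26 Y77.88 F2940
G1 X82.11 Y72.15 F2940
G1 X95.96 Y77.88 F2940
G1 X101.69 Y91.73 F2940
G00 X121.14 Y61.03
M4 S557
G1 X56.82 Y17.70 F1576
M5
G00 X0.00 Y0.00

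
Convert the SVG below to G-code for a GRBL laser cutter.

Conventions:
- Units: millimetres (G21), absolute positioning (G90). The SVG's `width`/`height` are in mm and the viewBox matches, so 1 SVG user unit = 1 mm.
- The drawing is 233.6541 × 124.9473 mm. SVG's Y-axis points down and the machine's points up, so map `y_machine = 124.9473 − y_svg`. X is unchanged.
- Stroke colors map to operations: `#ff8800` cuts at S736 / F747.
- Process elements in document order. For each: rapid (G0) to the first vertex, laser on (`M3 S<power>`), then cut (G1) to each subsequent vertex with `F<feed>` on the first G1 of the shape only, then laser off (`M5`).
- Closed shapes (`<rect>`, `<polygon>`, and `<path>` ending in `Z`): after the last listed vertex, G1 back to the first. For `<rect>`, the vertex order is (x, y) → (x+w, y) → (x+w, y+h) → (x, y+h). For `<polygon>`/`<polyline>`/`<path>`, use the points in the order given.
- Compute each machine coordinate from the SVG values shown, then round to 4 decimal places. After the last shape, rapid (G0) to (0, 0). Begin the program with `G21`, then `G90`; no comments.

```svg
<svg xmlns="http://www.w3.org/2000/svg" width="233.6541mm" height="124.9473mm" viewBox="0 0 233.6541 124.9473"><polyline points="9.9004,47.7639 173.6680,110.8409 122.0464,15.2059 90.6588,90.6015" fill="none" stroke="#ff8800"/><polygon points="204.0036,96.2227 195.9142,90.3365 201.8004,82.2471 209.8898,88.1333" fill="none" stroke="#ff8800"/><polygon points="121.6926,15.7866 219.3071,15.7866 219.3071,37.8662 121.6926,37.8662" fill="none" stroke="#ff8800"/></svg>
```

viewBox `0 0 233.6541 124.9473` with mm width/height → 1 unit = 1 mm. Flip: y_m = 124.9473 − y_svg.

**Shape 1** — `<polyline>` open polyline, stroke `#ff8800` → cut (S736, F747). Machine vertices: (9.9004,77.1834) → (173.6680,14.1064) → (122.0464,109.7414) → (90.6588,34.3458). Open path.

**Shape 2** — `<polygon>` regular polygon, stroke `#ff8800` → cut (S736, F747). Machine vertices: (204.0036,28.7246) → (195.9142,34.6108) → (201.8004,42.7002) → (209.8898,36.8140) → (204.0036,28.7246). Closed: final G1 returns to the first vertex.

**Shape 3** — `<polygon>` rectangle, stroke `#ff8800` → cut (S736, F747). Machine vertices: (121.6926,109.1607) → (219.3071,109.1607) → (219.3071,87.0811) → (121.6926,87.0811) → (121.6926,109.1607). Closed: final G1 returns to the first vertex.

G21
G90
G0 X9.9004 Y77.1834
M3 S736
G1 X173.6680 Y14.1064 F747
G1 X122.0464 Y109.7414
G1 X90.6588 Y34.3458
M5
G0 X204.0036 Y28.7246
M3 S736
G1 X195.9142 Y34.6108 F747
G1 X201.8004 Y42.7002
G1 X209.8898 Y36.8140
G1 X204.0036 Y28.7246
M5
G0 X121.6926 Y109.1607
M3 S736
G1 X219.3071 Y109.1607 F747
G1 X219.3071 Y87.0811
G1 X121.6926 Y87.0811
G1 X121.6926 Y109.1607
M5
G0 X0.0000 Y0.0000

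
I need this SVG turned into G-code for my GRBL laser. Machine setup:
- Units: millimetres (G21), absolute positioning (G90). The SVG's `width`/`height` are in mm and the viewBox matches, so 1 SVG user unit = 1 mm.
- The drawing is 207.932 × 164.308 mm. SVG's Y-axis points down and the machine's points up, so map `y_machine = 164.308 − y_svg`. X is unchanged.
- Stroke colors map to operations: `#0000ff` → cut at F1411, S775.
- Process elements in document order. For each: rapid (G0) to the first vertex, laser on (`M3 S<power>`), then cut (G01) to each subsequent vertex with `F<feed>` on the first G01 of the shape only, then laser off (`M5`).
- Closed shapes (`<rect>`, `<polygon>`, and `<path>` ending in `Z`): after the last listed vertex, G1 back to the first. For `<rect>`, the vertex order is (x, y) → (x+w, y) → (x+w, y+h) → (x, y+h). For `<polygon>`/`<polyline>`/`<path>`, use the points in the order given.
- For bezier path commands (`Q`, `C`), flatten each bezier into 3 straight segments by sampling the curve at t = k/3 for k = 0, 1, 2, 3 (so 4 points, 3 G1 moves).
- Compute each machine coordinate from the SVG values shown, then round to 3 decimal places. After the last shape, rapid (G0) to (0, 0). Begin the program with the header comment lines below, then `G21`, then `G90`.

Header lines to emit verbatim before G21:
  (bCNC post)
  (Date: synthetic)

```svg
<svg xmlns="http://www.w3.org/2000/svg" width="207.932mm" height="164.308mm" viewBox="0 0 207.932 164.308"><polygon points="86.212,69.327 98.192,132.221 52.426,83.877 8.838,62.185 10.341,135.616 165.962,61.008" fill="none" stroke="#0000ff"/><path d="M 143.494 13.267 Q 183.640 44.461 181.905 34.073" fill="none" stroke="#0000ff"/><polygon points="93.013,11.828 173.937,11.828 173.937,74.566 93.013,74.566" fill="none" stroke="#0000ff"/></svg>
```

(bCNC post)
(Date: synthetic)
G21
G90
G0 X86.212 Y94.981
M3 S775
G01 X98.192 Y32.087 F1411
G01 X52.426 Y80.431
G01 X8.838 Y102.123
G01 X10.341 Y28.692
G01 X165.962 Y103.300
G01 X86.212 Y94.981
M5
G0 X143.494 Y151.041
M3 S775
G01 X165.605 Y134.865 F1411
G01 X178.408 Y127.930
G01 X181.905 Y130.235
M5
G0 X93.013 Y152.480
M3 S775
G01 X173.937 Y152.480 F1411
G01 X173.937 Y89.742
G01 X93.013 Y89.742
G01 X93.013 Y152.480
M5
G0 X0.000 Y0.000

1 u = 1 mm; y_m = 164.308 − y.

[1] `<polygon>` closed polygon, #0000ff→cut S775 F1411: (86.212,94.981) → (98.192,32.087) → (52.426,80.431) → (8.838,102.123) → (10.341,28.692) → (165.962,103.300) → (86.212,94.981) (closed)

[2] `<path>` quadratic bezier, #0000ff→cut S775 F1411: (143.494,151.041) → (165.605,134.865) → (178.408,127.930) → (181.905,130.235)

[3] `<polygon>` rectangle, #0000ff→cut S775 F1411: (93.013,152.480) → (173.937,152.480) → (173.937,89.742) → (93.013,89.742) → (93.013,152.480) (closed)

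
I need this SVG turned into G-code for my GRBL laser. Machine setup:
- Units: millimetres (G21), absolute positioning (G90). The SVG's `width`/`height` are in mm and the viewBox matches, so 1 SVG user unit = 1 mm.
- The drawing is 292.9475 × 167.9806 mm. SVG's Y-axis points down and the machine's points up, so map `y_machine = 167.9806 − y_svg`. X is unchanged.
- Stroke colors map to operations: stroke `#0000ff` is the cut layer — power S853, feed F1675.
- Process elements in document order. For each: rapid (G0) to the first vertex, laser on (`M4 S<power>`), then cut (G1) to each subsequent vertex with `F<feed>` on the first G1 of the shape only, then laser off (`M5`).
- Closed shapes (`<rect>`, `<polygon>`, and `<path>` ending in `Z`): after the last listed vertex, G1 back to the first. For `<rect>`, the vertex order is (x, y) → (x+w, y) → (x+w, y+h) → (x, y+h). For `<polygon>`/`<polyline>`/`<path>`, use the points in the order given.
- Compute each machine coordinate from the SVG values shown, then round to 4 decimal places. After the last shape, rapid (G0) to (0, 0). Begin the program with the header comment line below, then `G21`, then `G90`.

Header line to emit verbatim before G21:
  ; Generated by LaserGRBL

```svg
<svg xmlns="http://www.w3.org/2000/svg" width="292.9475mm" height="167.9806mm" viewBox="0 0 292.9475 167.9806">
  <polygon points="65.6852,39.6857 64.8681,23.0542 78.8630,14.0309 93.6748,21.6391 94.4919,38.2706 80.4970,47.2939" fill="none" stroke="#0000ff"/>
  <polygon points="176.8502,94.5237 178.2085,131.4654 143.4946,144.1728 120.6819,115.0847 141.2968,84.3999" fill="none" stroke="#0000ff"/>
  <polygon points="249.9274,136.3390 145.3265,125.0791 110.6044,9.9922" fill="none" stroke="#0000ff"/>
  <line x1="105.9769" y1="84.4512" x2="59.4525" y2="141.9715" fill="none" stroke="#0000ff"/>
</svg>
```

; Generated by LaserGRBL
G21
G90
G0 X65.6852 Y128.2949
M4 S853
G1 X64.8681 Y144.9264 F1675
G1 X78.8630 Y153.9497
G1 X93.6748 Y146.3415
G1 X94.4919 Y129.7100
G1 X80.4970 Y120.6867
G1 X65.6852 Y128.2949
M5
G0 X176.8502 Y73.4569
M4 S853
G1 X178.2085 Y36.5152 F1675
G1 X143.4946 Y23.8078
G1 X120.6819 Y52.8959
G1 X141.2968 Y83.5807
G1 X176.8502 Y73.4569
M5
G0 X249.9274 Y31.6416
M4 S853
G1 X145.3265 Y42.9015 F1675
G1 X110.6044 Y157.9884
G1 X249.9274 Y31.6416
M5
G0 X105.9769 Y83.5294
M4 S853
G1 X59.4525 Y26.0091 F1675
M5
G0 X0.0000 Y0.0000

1 u = 1 mm; y_m = 167.9806 − y.

[1] `<polygon>` regular polygon, #0000ff→cut S853 F1675: (65.6852,128.2949) → (64.8681,144.9264) → (78.8630,153.9497) → (93.6748,146.3415) → (94.4919,129.7100) → (80.4970,120.6867) → (65.6852,128.2949) (closed)

[2] `<polygon>` regular polygon, #0000ff→cut S853 F1675: (176.8502,73.4569) → (178.2085,36.5152) → (143.4946,23.8078) → (120.6819,52.8959) → (141.2968,83.5807) → (176.8502,73.4569) (closed)

[3] `<polygon>` closed polygon, #0000ff→cut S853 F1675: (249.9274,31.6416) → (145.3265,42.9015) → (110.6044,157.9884) → (249.9274,31.6416) (closed)

[4] `<line>` line segment, #0000ff→cut S853 F1675: (105.9769,83.5294) → (59.4525,26.0091)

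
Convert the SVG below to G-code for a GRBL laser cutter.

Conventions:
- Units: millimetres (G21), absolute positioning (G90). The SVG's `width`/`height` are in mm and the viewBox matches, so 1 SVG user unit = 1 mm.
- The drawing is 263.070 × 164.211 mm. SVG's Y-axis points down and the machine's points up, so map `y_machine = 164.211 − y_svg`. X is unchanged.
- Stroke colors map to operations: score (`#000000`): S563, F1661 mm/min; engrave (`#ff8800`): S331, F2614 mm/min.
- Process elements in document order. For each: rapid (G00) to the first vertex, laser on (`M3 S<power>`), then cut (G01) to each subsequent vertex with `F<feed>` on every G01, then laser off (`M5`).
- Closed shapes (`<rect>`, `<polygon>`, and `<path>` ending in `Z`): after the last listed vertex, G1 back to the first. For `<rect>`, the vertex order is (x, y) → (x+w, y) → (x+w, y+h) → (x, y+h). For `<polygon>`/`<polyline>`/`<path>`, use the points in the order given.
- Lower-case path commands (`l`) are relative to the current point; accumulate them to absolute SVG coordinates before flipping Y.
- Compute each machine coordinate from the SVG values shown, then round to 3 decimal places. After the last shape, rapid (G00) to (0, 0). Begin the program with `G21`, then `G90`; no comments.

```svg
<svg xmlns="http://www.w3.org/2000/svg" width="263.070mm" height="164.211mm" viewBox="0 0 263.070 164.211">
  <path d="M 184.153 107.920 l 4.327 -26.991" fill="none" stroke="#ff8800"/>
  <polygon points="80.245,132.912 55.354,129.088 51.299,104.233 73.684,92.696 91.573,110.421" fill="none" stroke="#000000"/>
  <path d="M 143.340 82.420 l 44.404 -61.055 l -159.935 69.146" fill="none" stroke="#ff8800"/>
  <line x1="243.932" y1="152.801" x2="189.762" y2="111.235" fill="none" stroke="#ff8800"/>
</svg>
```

viewBox `0 0 263.070 164.211` with mm width/height → 1 unit = 1 mm. Flip: y_m = 164.211 − y_svg.

**Shape 1** — `<path>` line segment, stroke `#ff8800` → engrave (S331, F2614). Machine vertices: (184.153,56.291) → (188.480,83.282). Open path.

**Shape 2** — `<polygon>` regular polygon, stroke `#000000` → score (S563, F1661). Machine vertices: (80.245,31.299) → (55.354,35.123) → (51.299,59.978) → (73.684,71.515) → (91.573,53.790) → (80.245,31.299). Closed: final G1 returns to the first vertex.

**Shape 3** — `<path>` open polyline, stroke `#ff8800` → engrave (S331, F2614). Machine vertices: (143.340,81.791) → (187.744,142.846) → (27.809,73.700). Open path.

**Shape 4** — `<line>` line segment, stroke `#ff8800` → engrave (S331, F2614). Machine vertices: (243.932,11.410) → (189.762,52.976). Open path.

G21
G90
G00 X184.153 Y56.291
M3 S331
G01 X188.480 Y83.282 F2614
M5
G00 X80.245 Y31.299
M3 S563
G01 X55.354 Y35.123 F1661
G01 X51.299 Y59.978 F1661
G01 X73.684 Y71.515 F1661
G01 X91.573 Y53.790 F1661
G01 X80.245 Y31.299 F1661
M5
G00 X143.340 Y81.791
M3 S331
G01 X187.744 Y142.846 F2614
G01 X27.809 Y73.700 F2614
M5
G00 X243.932 Y11.410
M3 S331
G01 X189.762 Y52.976 F2614
M5
G00 X0.000 Y0.000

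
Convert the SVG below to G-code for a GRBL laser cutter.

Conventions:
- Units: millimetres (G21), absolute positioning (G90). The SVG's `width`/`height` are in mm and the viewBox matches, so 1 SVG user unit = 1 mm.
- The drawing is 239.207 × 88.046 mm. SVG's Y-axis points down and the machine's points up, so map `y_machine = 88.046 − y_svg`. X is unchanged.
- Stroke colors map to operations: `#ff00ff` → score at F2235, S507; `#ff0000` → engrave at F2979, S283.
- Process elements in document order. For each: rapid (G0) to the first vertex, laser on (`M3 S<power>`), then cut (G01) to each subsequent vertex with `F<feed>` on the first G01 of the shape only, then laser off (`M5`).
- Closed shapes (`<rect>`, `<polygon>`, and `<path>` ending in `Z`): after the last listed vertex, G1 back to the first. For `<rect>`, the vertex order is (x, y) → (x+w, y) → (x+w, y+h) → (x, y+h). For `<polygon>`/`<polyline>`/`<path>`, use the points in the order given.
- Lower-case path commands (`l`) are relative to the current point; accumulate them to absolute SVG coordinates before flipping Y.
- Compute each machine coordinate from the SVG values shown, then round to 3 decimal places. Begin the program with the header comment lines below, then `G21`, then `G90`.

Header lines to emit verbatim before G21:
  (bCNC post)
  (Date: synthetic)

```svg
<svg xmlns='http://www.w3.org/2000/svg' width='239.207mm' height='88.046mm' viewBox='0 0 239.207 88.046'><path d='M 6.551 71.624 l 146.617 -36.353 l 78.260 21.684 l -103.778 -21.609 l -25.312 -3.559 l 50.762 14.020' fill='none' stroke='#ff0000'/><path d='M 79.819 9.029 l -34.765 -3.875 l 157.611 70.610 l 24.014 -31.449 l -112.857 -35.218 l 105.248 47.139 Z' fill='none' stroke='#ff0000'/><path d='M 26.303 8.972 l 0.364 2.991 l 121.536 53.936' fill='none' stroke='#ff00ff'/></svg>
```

Since the viewBox matches the mm dimensions, user units are millimetres directly. The only transform is the Y-flip y_m = 88.046 − y_svg.

Shape 1 is a open polyline drawn with `<path>`. Its stroke #ff0000 means engrave at S283, F2979. After flipping Y the toolpath is (6.551,16.422) → (153.168,52.775) → (231.428,31.091) → (127.650,52.700) → (102.338,56.259) → (153.100,42.239).

Shape 2 is a closed polygon drawn with `<path>`. Its stroke #ff0000 means engrave at S283, F2979. After flipping Y the toolpath is (79.819,79.017) → (45.054,82.892) → (202.665,12.282) → (226.679,43.731) → (113.822,78.949) → (219.070,31.810) → (79.819,79.017), returning to the start.

Shape 3 is a open polyline drawn with `<path>`. Its stroke #ff00ff means score at S507, F2235. After flipping Y the toolpath is (26.303,79.074) → (26.667,76.083) → (148.203,22.147).

(bCNC post)
(Date: synthetic)
G21
G90
G0 X6.551 Y16.422
M3 S283
G01 X153.168 Y52.775 F2979
G01 X231.428 Y31.091
G01 X127.650 Y52.700
G01 X102.338 Y56.259
G01 X153.100 Y42.239
M5
G0 X79.819 Y79.017
M3 S283
G01 X45.054 Y82.892 F2979
G01 X202.665 Y12.282
G01 X226.679 Y43.731
G01 X113.822 Y78.949
G01 X219.070 Y31.810
G01 X79.819 Y79.017
M5
G0 X26.303 Y79.074
M3 S507
G01 X26.667 Y76.083 F2235
G01 X148.203 Y22.147
M5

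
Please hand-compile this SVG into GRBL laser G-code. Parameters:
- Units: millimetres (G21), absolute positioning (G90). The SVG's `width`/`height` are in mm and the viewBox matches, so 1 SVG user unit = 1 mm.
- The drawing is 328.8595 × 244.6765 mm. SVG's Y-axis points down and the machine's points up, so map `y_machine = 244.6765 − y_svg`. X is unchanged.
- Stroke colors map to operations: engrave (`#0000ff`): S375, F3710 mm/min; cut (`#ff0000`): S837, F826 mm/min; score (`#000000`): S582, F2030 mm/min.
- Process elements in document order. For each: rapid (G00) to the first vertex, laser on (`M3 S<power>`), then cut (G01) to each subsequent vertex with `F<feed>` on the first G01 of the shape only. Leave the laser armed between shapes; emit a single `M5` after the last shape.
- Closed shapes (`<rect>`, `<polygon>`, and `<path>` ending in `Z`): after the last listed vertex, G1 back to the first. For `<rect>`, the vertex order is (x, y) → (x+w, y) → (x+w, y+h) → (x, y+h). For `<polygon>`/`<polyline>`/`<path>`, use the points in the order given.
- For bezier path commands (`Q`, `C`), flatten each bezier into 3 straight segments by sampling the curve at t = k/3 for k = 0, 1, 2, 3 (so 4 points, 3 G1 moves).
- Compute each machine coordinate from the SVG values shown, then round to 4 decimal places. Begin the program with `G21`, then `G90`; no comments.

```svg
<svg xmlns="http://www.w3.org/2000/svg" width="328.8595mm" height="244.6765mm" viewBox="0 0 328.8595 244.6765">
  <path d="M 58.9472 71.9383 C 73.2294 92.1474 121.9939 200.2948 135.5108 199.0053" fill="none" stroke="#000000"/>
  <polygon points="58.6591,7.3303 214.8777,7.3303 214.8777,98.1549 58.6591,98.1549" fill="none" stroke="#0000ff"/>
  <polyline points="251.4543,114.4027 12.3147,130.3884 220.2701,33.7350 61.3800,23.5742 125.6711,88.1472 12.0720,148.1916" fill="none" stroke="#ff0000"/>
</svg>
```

G21
G90
G00 X58.9472 Y172.7382
M3 S582
G01 X82.1409 Y130.5265 F2030
G01 X112.8273 Y73.5505
G01 X135.5108 Y45.6712
G00 X58.6591 Y237.3462
M3 S375
G01 X214.8777 Y237.3462 F3710
G01 X214.8777 Y146.5216
G01 X58.6591 Y146.5216
G01 X58.6591 Y237.3462
G00 X251.4543 Y130.2738
M3 S837
G01 X12.3147 Y114.2881 F826
G01 X220.2701 Y210.9415
G01 X61.3800 Y221.1023
G01 X125.6711 Y156.5293
G01 X12.0720 Y96.4849
M5

viewBox `0 0 328.8595 244.6765` with mm width/height → 1 unit = 1 mm. Flip: y_m = 244.6765 − y_svg.

**Shape 1** — `<path>` cubic bezier, stroke `#000000` → score (S582, F2030). Control points (SVG): P0=(58.9472,71.9383), P1=(73.2294,92.1474), P2=(121.9939,200.2948), P3=(135.5108,199.0053); sampled at t=k/3. Machine vertices: (58.9472,172.7382) → (82.1409,130.5265) → (112.8273,73.5505) → (135.5108,45.6712). Open path.

**Shape 2** — `<polygon>` rectangle, stroke `#0000ff` → engrave (S375, F3710). Machine vertices: (58.6591,237.3462) → (214.8777,237.3462) → (214.8777,146.5216) → (58.6591,146.5216) → (58.6591,237.3462). Closed: final G1 returns to the first vertex.

**Shape 3** — `<polyline>` open polyline, stroke `#ff0000` → cut (S837, F826). Machine vertices: (251.4543,130.2738) → (12.3147,114.2881) → (220.2701,210.9415) → (61.3800,221.1023) → (125.6711,156.5293) → (12.0720,96.4849). Open path.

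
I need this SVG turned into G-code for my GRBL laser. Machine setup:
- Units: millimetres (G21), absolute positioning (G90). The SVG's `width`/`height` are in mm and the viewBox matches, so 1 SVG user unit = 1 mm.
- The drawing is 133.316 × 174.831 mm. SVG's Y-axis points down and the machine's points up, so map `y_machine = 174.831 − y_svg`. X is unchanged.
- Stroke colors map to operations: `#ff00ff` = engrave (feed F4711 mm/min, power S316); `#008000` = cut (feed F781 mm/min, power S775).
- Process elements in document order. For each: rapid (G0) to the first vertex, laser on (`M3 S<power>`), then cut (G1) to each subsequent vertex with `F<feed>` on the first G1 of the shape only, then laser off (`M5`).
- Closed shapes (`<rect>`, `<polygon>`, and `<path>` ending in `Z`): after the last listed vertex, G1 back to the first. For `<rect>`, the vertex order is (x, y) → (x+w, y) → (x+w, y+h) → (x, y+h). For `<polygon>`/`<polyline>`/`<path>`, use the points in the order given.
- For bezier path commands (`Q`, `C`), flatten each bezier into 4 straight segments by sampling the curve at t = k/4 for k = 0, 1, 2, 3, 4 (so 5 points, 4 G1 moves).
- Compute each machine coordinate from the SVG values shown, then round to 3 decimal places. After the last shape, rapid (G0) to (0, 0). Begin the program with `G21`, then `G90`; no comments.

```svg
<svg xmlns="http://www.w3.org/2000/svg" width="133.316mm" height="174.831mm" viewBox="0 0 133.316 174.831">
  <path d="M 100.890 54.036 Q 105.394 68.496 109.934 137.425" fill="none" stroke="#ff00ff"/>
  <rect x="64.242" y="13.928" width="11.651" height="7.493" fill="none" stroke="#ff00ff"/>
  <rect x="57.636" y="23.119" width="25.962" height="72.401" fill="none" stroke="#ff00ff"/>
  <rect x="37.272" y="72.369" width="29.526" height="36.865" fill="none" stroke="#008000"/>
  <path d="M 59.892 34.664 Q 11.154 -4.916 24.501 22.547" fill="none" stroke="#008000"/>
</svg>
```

viewBox `0 0 133.316 174.831` with mm width/height → 1 unit = 1 mm. Flip: y_m = 174.831 − y_svg.

**Shape 1** — `<path>` quadratic bezier, stroke `#ff00ff` → engrave (S316, F4711). Control points (SVG): P0=(100.890,54.036), P1=(105.394,68.496), P2=(109.934,137.425); sampled at t=k/4. Machine vertices: (100.890,120.795) → (103.144,110.161) → (105.403,92.718) → (107.666,68.466) → (109.934,37.406). Open path.

**Shape 2** — `<rect>` rectangle, stroke `#ff00ff` → engrave (S316, F4711). Machine vertices: (64.242,160.903) → (75.893,160.903) → (75.893,153.410) → (64.242,153.410) → (64.242,160.903). Closed: final G1 returns to the first vertex.

**Shape 3** — `<rect>` rectangle, stroke `#ff00ff` → engrave (S316, F4711). Machine vertices: (57.636,151.712) → (83.598,151.712) → (83.598,79.311) → (57.636,79.311) → (57.636,151.712). Closed: final G1 returns to the first vertex.

**Shape 4** — `<rect>` rectangle, stroke `#008000` → cut (S775, F781). Machine vertices: (37.272,102.462) → (66.798,102.462) → (66.798,65.597) → (37.272,65.597) → (37.272,102.462). Closed: final G1 returns to the first vertex.

**Shape 5** — `<path>` quadratic bezier, stroke `#008000` → cut (S775, F781). Control points (SVG): P0=(59.892,34.664), P1=(11.154,-4.916), P2=(24.501,22.547); sampled at t=k/4. Machine vertices: (59.892,140.167) → (39.403,155.767) → (26.675,162.986) → (21.708,161.825) → (24.501,152.284). Open path.

G21
G90
G0 X100.890 Y120.795
M3 S316
G1 X103.144 Y110.161 F4711
G1 X105.403 Y92.718
G1 X107.666 Y68.466
G1 X109.934 Y37.406
M5
G0 X64.242 Y160.903
M3 S316
G1 X75.893 Y160.903 F4711
G1 X75.893 Y153.410
G1 X64.242 Y153.410
G1 X64.242 Y160.903
M5
G0 X57.636 Y151.712
M3 S316
G1 X83.598 Y151.712 F4711
G1 X83.598 Y79.311
G1 X57.636 Y79.311
G1 X57.636 Y151.712
M5
G0 X37.272 Y102.462
M3 S775
G1 X66.798 Y102.462 F781
G1 X66.798 Y65.597
G1 X37.272 Y65.597
G1 X37.272 Y102.462
M5
G0 X59.892 Y140.167
M3 S775
G1 X39.403 Y155.767 F781
G1 X26.675 Y162.986
G1 X21.708 Y161.825
G1 X24.501 Y152.284
M5
G0 X0.000 Y0.000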